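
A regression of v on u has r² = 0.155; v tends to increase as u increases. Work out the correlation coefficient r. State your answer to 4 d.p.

0.3937

|r| = √0.155 = 0.3937
The association is positive, so r = 0.3937.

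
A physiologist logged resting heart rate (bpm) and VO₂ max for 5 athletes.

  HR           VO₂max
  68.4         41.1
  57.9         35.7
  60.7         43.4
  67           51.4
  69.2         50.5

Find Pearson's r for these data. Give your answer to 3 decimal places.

0.712

n = 5, Σx = 323.2, Σy = 222.1, Σx² = 20993.1, Σy² = 10039.47, Σxy = 14451.05
nΣxy − ΣxΣy = 72255.25 − 71782.72 = 472.53
nΣx² − (Σx)² = 104965.5 − 104458.24 = 507.26; nΣy² − (Σy)² = 50197.35 − 49328.41 = 868.94
r = 472.53 / √(507.26 × 868.94) = 472.53 / 663.9115 ≈ 0.712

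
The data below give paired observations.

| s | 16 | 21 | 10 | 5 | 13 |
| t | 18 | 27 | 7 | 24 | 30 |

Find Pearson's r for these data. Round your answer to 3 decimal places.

0.259

n = 5, Σs = 65, Σt = 106, Σs² = 991, Σt² = 2578, Σst = 1435
nΣst − ΣsΣt = 7175 − 6890 = 285
nΣs² − (Σs)² = 4955 − 4225 = 730; nΣt² − (Σt)² = 12890 − 11236 = 1654
r = 285 / √(730 × 1654) = 285 / 1098.8266 ≈ 0.259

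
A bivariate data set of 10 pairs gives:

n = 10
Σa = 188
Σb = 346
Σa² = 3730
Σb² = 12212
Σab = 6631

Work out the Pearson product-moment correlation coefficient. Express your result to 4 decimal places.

0.5820

r = (nΣab − ΣaΣb) / √[(nΣa² − (Σa)²)(nΣb² − (Σb)²)]
Numerator: 10×6631 − 188×346 = 1262
Denominator: √[(37300 − 35344)(122120 − 119716)] = √[1956 × 2404] = 2168.4612
r = 1262 / 2168.4612 ≈ 0.5820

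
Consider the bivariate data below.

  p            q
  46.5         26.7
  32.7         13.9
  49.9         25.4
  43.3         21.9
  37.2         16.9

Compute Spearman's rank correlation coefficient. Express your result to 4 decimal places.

Rank p: 4, 1, 5, 3, 2
Rank q: 5, 1, 4, 3, 2
d = rank(p) − rank(q): -1, 0, 1, 0, 0; Σd² = 2
ρ = 1 − 6Σd² / [n(n²−1)] = 1 − 6×2 / (5×24) = 1 − 12/120 ≈ 0.9000

0.9000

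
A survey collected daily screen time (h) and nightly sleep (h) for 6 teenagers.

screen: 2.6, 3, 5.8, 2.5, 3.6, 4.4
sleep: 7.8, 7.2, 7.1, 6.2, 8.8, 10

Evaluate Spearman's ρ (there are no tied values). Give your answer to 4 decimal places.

Rank screen: 2, 3, 6, 1, 4, 5
Rank sleep: 4, 3, 2, 1, 5, 6
d = rank(screen) − rank(sleep): -2, 0, 4, 0, -1, -1; Σd² = 22
ρ = 1 − 6Σd² / [n(n²−1)] = 1 − 6×22 / (6×35) = 1 − 132/210 ≈ 0.3714

0.3714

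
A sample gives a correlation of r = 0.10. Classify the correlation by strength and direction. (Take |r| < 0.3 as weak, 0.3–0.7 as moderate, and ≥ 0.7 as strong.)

weak positive

r = 0.10 > 0 so the relationship is positive.
|r| = 0.10, which falls in the weak range.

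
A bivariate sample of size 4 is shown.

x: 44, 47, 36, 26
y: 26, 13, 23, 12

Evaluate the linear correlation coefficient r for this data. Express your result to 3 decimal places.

0.325

n = 4, Σx = 153, Σy = 74, Σx² = 6117, Σy² = 1518, Σxy = 2895
nΣxy − ΣxΣy = 11580 − 11322 = 258
nΣx² − (Σx)² = 24468 − 23409 = 1059; nΣy² − (Σy)² = 6072 − 5476 = 596
r = 258 / √(1059 × 596) = 258 / 794.4583 ≈ 0.325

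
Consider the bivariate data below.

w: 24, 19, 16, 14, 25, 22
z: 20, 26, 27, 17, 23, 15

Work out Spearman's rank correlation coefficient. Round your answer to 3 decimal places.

Rank w: 5, 3, 2, 1, 6, 4
Rank z: 3, 5, 6, 2, 4, 1
d = rank(w) − rank(z): 2, -2, -4, -1, 2, 3; Σd² = 38
ρ = 1 − 6Σd² / [n(n²−1)] = 1 − 6×38 / (6×35) = 1 − 228/210 ≈ -0.086

-0.086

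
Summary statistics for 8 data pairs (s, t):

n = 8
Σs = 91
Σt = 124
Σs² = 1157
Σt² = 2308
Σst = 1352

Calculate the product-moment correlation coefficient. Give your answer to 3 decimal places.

-0.270

r = (nΣst − ΣsΣt) / √[(nΣs² − (Σs)²)(nΣt² − (Σt)²)]
Numerator: 8×1352 − 91×124 = -468
Denominator: √[(9256 − 8281)(18464 − 15376)] = √[975 × 3088] = 1735.1657
r = -468 / 1735.1657 ≈ -0.270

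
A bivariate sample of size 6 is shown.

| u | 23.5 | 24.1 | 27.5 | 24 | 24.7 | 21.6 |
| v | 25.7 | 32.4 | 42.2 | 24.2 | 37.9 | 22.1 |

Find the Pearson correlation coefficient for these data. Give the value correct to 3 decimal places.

0.881

n = 6, Σu = 145.4, Σv = 184.5, Σu² = 3541.96, Σv² = 6001.55, Σuv = 4539.58
nΣuv − ΣuΣv = 27237.48 − 26826.3 = 411.18
nΣu² − (Σu)² = 21251.76 − 21141.16 = 110.6; nΣv² − (Σv)² = 36009.3 − 34040.25 = 1969.05
r = 411.18 / √(110.6 × 1969.05) = 411.18 / 466.6658 ≈ 0.881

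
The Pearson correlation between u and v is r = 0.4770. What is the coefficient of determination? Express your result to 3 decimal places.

r² = (0.4770)² = 0.228

0.228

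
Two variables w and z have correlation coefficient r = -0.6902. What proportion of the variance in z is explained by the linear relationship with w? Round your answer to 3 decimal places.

0.476

r² = (-0.6902)² = 0.476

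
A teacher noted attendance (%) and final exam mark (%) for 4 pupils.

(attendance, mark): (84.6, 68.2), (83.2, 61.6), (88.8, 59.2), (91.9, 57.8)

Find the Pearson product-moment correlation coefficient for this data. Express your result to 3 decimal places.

-0.707

n = 4, Σx = 348.5, Σy = 246.8, Σx² = 30410.45, Σy² = 15291.28, Σxy = 21463.62
nΣxy − ΣxΣy = 85854.48 − 86009.8 = -155.32
nΣx² − (Σx)² = 121641.8 − 121452.25 = 189.55; nΣy² − (Σy)² = 61165.12 − 60910.24 = 254.88
r = -155.32 / √(189.55 × 254.88) = -155.32 / 219.8011 ≈ -0.707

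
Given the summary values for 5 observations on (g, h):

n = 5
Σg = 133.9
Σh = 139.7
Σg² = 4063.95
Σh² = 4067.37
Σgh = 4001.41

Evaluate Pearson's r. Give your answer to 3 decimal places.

0.929

r = (nΣgh − ΣgΣh) / √[(nΣg² − (Σg)²)(nΣh² − (Σh)²)]
Numerator: 5×4001.41 − 133.9×139.7 = 1301.22
Denominator: √[(20319.75 − 17929.21)(20336.85 − 19516.09)] = √[2390.54 × 820.76] = 1400.7354
r = 1301.22 / 1400.7354 ≈ 0.929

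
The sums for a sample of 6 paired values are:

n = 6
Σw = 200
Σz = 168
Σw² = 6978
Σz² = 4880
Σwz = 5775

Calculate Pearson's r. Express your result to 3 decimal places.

0.748

r = (nΣwz − ΣwΣz) / √[(nΣw² − (Σw)²)(nΣz² − (Σz)²)]
Numerator: 6×5775 − 200×168 = 1050
Denominator: √[(41868 − 40000)(29280 − 28224)] = √[1868 × 1056] = 1404.4956
r = 1050 / 1404.4956 ≈ 0.748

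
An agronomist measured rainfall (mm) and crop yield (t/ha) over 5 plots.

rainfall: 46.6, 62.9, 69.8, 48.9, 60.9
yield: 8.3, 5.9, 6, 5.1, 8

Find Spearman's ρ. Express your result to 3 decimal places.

Rank rainfall: 1, 4, 5, 2, 3
Rank yield: 5, 2, 3, 1, 4
d = rank(rainfall) − rank(yield): -4, 2, 2, 1, -1; Σd² = 26
ρ = 1 − 6Σd² / [n(n²−1)] = 1 − 6×26 / (5×24) = 1 − 156/120 ≈ -0.300

-0.300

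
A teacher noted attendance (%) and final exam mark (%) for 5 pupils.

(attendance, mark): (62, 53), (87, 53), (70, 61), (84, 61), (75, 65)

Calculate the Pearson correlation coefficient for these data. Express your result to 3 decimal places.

n = 5, Σx = 378, Σy = 293, Σx² = 28994, Σy² = 17285, Σxy = 22166
nΣxy − ΣxΣy = 110830 − 110754 = 76
nΣx² − (Σx)² = 144970 − 142884 = 2086; nΣy² − (Σy)² = 86425 − 85849 = 576
r = 76 / √(2086 × 576) = 76 / 1096.1460 ≈ 0.069

0.069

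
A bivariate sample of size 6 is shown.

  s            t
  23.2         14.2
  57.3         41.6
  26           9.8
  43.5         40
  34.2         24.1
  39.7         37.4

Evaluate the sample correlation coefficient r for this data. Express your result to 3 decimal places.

n = 6, Σs = 223.9, Σt = 167.1, Σs² = 9135.51, Σt² = 5607.81, Σst = 7016.92
nΣst − ΣsΣt = 42101.52 − 37413.69 = 4687.83
nΣs² − (Σs)² = 54813.06 − 50131.21 = 4681.85; nΣt² − (Σt)² = 33646.86 − 27922.41 = 5724.45
r = 4687.83 / √(4681.85 × 5724.45) = 4687.83 / 5176.9698 ≈ 0.906

0.906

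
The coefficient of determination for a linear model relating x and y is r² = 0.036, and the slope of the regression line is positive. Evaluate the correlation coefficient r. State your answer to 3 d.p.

|r| = √0.036 = 0.190
The association is positive, so r = 0.190.

0.190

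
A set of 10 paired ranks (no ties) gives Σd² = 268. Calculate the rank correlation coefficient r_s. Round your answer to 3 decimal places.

ρ = 1 − 6Σd² / [n(n²−1)] = 1 − 6×268 / (10×99)
  = 1 − 1608/990 = 1 − 1.6242 ≈ -0.624

-0.624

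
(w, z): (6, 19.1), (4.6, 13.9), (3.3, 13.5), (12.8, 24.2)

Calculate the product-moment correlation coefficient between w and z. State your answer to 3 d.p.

n = 4, Σw = 26.7, Σz = 70.7, Σw² = 231.89, Σz² = 1325.91, Σwz = 532.85
nΣwz − ΣwΣz = 2131.4 − 1887.69 = 243.71
nΣw² − (Σw)² = 927.56 − 712.89 = 214.67; nΣz² − (Σz)² = 5303.64 − 4998.49 = 305.15
r = 243.71 / √(214.67 × 305.15) = 243.71 / 255.9425 ≈ 0.952

0.952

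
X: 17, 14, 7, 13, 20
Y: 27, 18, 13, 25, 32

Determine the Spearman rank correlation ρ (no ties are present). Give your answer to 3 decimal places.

Rank X: 4, 3, 1, 2, 5
Rank Y: 4, 2, 1, 3, 5
d = rank(X) − rank(Y): 0, 1, 0, -1, 0; Σd² = 2
ρ = 1 − 6Σd² / [n(n²−1)] = 1 − 6×2 / (5×24) = 1 − 12/120 ≈ 0.900

0.900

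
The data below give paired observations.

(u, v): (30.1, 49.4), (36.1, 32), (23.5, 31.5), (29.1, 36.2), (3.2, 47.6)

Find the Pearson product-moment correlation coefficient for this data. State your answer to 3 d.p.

n = 5, Σu = 122, Σv = 196.7, Σu² = 3618.52, Σv² = 8032.81, Σuv = 4588.13
nΣuv − ΣuΣv = 22940.65 − 23997.4 = -1056.75
nΣu² − (Σu)² = 18092.6 − 14884 = 3208.6; nΣv² − (Σv)² = 40164.05 − 38690.89 = 1473.16
r = -1056.75 / √(3208.6 × 1473.16) = -1056.75 / 2174.1162 ≈ -0.486

-0.486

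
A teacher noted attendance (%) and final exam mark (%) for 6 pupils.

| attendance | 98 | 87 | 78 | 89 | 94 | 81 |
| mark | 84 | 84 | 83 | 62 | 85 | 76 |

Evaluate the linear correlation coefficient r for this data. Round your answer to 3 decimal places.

n = 6, Σx = 527, Σy = 474, Σx² = 46575, Σy² = 37846, Σxy = 41678
nΣxy − ΣxΣy = 250068 − 249798 = 270
nΣx² − (Σx)² = 279450 − 277729 = 1721; nΣy² − (Σy)² = 227076 − 224676 = 2400
r = 270 / √(1721 × 2400) = 270 / 2032.3386 ≈ 0.133

0.133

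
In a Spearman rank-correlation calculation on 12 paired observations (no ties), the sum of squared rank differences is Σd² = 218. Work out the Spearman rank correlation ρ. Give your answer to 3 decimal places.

0.238

ρ = 1 − 6Σd² / [n(n²−1)] = 1 − 6×218 / (12×143)
  = 1 − 1308/1716 = 1 − 0.7622 ≈ 0.238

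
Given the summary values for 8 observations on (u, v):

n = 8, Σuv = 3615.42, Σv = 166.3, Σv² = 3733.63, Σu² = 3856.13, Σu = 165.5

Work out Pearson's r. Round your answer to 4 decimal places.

r = (nΣuv − ΣuΣv) / √[(nΣu² − (Σu)²)(nΣv² − (Σv)²)]
Numerator: 8×3615.42 − 165.5×166.3 = 1400.71
Denominator: √[(30849.04 − 27390.25)(29869.04 − 27655.69)] = √[3458.79 × 2213.35] = 2766.8597
r = 1400.71 / 2766.8597 ≈ 0.5062

0.5062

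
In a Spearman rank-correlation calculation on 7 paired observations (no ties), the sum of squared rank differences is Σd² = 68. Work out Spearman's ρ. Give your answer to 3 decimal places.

-0.214

ρ = 1 − 6Σd² / [n(n²−1)] = 1 − 6×68 / (7×48)
  = 1 − 408/336 = 1 − 1.2143 ≈ -0.214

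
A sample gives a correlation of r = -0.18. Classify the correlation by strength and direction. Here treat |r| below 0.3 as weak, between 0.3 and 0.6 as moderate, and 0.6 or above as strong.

weak negative

r = -0.18 < 0 so the relationship is negative.
|r| = 0.18, which falls in the weak range.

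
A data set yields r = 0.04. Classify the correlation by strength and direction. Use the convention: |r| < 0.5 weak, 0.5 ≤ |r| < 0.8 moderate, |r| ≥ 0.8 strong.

weak positive

r = 0.04 > 0 so the relationship is positive.
|r| = 0.04, which falls in the weak range.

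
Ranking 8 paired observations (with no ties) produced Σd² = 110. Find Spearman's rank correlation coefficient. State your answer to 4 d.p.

-0.3095

ρ = 1 − 6Σd² / [n(n²−1)] = 1 − 6×110 / (8×63)
  = 1 − 660/504 = 1 − 1.30952 ≈ -0.3095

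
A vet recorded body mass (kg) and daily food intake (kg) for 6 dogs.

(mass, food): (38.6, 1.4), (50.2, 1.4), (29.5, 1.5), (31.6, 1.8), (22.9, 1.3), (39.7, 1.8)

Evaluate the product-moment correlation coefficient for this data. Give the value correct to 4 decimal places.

0.0823

n = 6, Σx = 212.5, Σy = 9.2, Σx² = 7979.31, Σy² = 14.34, Σxy = 326.68
nΣxy − ΣxΣy = 1960.08 − 1955 = 5.08
nΣx² − (Σx)² = 47875.86 − 45156.25 = 2719.61; nΣy² − (Σy)² = 86.04 − 84.64 = 1.4
r = 5.08 / √(2719.61 × 1.4) = 5.08 / 61.7046 ≈ 0.0823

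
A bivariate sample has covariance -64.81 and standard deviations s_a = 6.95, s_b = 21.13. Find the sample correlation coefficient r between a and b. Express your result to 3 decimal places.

r = Cov(a,b) / (s_a · s_b) = -64.81 / (6.95 × 21.13)
  = -64.81 / 146.8535 ≈ -0.441

-0.441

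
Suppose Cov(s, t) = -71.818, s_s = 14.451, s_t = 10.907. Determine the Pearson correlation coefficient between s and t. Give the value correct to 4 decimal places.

r = Cov(s,t) / (s_s · s_t) = -71.818 / (14.451 × 10.907)
  = -71.818 / 157.6171 ≈ -0.4556

-0.4556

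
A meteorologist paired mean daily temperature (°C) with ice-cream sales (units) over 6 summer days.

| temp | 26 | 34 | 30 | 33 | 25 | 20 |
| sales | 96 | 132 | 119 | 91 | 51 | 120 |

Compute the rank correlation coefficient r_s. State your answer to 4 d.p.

0.2571

Rank temp: 3, 6, 4, 5, 2, 1
Rank sales: 3, 6, 4, 2, 1, 5
d = rank(temp) − rank(sales): 0, 0, 0, 3, 1, -4; Σd² = 26
ρ = 1 − 6Σd² / [n(n²−1)] = 1 − 6×26 / (6×35) = 1 − 156/210 ≈ 0.2571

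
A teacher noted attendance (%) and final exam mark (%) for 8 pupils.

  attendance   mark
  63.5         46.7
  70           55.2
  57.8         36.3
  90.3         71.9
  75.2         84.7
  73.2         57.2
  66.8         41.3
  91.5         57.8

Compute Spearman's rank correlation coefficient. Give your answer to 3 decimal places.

0.881

Rank attendance: 2, 4, 1, 7, 6, 5, 3, 8
Rank mark: 3, 4, 1, 7, 8, 5, 2, 6
d = rank(attendance) − rank(mark): -1, 0, 0, 0, -2, 0, 1, 2; Σd² = 10
ρ = 1 − 6Σd² / [n(n²−1)] = 1 − 6×10 / (8×63) = 1 − 60/504 ≈ 0.881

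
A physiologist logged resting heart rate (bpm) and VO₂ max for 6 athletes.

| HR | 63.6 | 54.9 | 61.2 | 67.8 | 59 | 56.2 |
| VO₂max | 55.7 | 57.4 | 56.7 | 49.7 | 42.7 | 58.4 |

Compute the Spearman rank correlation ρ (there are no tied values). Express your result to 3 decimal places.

Rank HR: 5, 1, 4, 6, 3, 2
Rank VO₂max: 3, 5, 4, 2, 1, 6
d = rank(HR) − rank(VO₂max): 2, -4, 0, 4, 2, -4; Σd² = 56
ρ = 1 − 6Σd² / [n(n²−1)] = 1 − 6×56 / (6×35) = 1 − 336/210 ≈ -0.600

-0.600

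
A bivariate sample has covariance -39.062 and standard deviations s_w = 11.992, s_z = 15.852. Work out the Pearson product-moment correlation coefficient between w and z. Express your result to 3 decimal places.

-0.205

r = Cov(w,z) / (s_w · s_z) = -39.062 / (11.992 × 15.852)
  = -39.062 / 190.0972 ≈ -0.205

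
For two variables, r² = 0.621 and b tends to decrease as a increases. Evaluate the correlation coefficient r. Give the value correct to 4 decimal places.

-0.7880

|r| = √0.621 = 0.7880
The association is negative, so r = −0.7880.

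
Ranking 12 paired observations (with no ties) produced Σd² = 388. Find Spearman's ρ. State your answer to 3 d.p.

-0.357

ρ = 1 − 6Σd² / [n(n²−1)] = 1 − 6×388 / (12×143)
  = 1 − 2328/1716 = 1 − 1.3566 ≈ -0.357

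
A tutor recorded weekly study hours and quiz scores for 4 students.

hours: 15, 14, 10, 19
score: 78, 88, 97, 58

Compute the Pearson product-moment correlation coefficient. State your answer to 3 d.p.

n = 4, Σx = 58, Σy = 321, Σx² = 882, Σy² = 26601, Σxy = 4474
nΣxy − ΣxΣy = 17896 − 18618 = -722
nΣx² − (Σx)² = 3528 − 3364 = 164; nΣy² − (Σy)² = 106404 − 103041 = 3363
r = -722 / √(164 × 3363) = -722 / 742.6520 ≈ -0.972

-0.972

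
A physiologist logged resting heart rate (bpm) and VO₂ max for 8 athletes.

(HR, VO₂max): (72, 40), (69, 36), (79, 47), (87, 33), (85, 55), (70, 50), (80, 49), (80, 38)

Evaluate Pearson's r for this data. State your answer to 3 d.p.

0.070

n = 8, Σx = 622, Σy = 348, Σx² = 48680, Σy² = 15564, Σxy = 27083
nΣxy − ΣxΣy = 216664 − 216456 = 208
nΣx² − (Σx)² = 389440 − 386884 = 2556; nΣy² − (Σy)² = 124512 − 121104 = 3408
r = 208 / √(2556 × 3408) = 208 / 2951.4146 ≈ 0.070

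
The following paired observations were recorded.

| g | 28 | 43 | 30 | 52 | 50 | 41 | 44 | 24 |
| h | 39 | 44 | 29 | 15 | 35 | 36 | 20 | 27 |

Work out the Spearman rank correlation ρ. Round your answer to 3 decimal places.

Rank g: 2, 5, 3, 8, 7, 4, 6, 1
Rank h: 7, 8, 4, 1, 5, 6, 2, 3
d = rank(g) − rank(h): -5, -3, -1, 7, 2, -2, 4, -2; Σd² = 112
ρ = 1 − 6Σd² / [n(n²−1)] = 1 − 6×112 / (8×63) = 1 − 672/504 ≈ -0.333

-0.333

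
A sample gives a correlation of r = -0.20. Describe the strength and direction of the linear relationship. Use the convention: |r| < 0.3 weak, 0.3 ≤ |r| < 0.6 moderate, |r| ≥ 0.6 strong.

weak negative

r = -0.20 < 0 so the relationship is negative.
|r| = 0.20, which falls in the weak range.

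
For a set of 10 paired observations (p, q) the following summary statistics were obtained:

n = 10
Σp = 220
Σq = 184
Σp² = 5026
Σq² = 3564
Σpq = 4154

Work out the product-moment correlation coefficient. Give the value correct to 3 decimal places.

0.582

r = (nΣpq − ΣpΣq) / √[(nΣp² − (Σp)²)(nΣq² − (Σq)²)]
Numerator: 10×4154 − 220×184 = 1060
Denominator: √[(50260 − 48400)(35640 − 33856)] = √[1860 × 1784] = 1821.6037
r = 1060 / 1821.6037 ≈ 0.582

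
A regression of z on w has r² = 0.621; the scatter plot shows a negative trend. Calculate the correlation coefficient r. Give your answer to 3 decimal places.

-0.788

|r| = √0.621 = 0.788
The association is negative, so r = −0.788.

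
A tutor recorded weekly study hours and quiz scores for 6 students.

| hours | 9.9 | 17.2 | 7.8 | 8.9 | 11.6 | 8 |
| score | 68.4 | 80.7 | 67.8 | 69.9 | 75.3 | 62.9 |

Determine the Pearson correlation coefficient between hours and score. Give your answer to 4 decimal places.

0.9208

n = 6, Σx = 63.4, Σy = 425, Σx² = 732.46, Σy² = 30300.4, Σxy = 4592.83
nΣxy − ΣxΣy = 27556.98 − 26945 = 611.98
nΣx² − (Σx)² = 4394.76 − 4019.56 = 375.2; nΣy² − (Σy)² = 181802.4 − 180625 = 1177.4
r = 611.98 / √(375.2 × 1177.4) = 611.98 / 664.6506 ≈ 0.9208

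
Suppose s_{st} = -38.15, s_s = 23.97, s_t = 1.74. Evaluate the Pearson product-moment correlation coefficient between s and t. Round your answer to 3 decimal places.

r = Cov(s,t) / (s_s · s_t) = -38.15 / (23.97 × 1.74)
  = -38.15 / 41.7078 ≈ -0.915

-0.915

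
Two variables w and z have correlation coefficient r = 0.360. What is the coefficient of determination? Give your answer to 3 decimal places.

0.130

r² = (0.360)² = 0.130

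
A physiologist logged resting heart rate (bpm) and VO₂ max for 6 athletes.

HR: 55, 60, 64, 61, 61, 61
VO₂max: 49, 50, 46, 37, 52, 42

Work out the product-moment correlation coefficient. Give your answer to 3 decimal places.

-0.266

n = 6, Σx = 362, Σy = 276, Σx² = 21884, Σy² = 12854, Σxy = 16630
nΣxy − ΣxΣy = 99780 − 99912 = -132
nΣx² − (Σx)² = 131304 − 131044 = 260; nΣy² − (Σy)² = 77124 − 76176 = 948
r = -132 / √(260 × 948) = -132 / 496.4675 ≈ -0.266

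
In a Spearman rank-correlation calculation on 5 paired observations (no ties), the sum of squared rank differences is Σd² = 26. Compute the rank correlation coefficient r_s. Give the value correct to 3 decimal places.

ρ = 1 − 6Σd² / [n(n²−1)] = 1 − 6×26 / (5×24)
  = 1 − 156/120 = 1 − 1.3000 ≈ -0.300

-0.300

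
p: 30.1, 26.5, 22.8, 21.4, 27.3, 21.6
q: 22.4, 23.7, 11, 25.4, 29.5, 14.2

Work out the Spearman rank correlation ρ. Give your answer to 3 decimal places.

0.143

Rank p: 6, 4, 3, 1, 5, 2
Rank q: 3, 4, 1, 5, 6, 2
d = rank(p) − rank(q): 3, 0, 2, -4, -1, 0; Σd² = 30
ρ = 1 − 6Σd² / [n(n²−1)] = 1 − 6×30 / (6×35) = 1 − 180/210 ≈ 0.143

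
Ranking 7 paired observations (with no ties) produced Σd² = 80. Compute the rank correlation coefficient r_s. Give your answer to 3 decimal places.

-0.429

ρ = 1 − 6Σd² / [n(n²−1)] = 1 − 6×80 / (7×48)
  = 1 − 480/336 = 1 − 1.4286 ≈ -0.429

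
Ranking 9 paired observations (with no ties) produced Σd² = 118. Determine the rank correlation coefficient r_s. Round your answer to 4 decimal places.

ρ = 1 − 6Σd² / [n(n²−1)] = 1 − 6×118 / (9×80)
  = 1 − 708/720 = 1 − 0.98333 ≈ 0.0167

0.0167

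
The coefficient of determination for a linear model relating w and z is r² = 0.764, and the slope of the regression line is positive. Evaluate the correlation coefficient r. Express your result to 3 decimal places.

|r| = √0.764 = 0.874
The association is positive, so r = 0.874.

0.874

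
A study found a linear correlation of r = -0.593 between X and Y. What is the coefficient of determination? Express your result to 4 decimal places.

0.3516

r² = (-0.593)² = 0.3516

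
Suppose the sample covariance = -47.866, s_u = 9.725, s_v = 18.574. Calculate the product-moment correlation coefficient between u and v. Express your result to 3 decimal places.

-0.265

r = Cov(u,v) / (s_u · s_v) = -47.866 / (9.725 × 18.574)
  = -47.866 / 180.6321 ≈ -0.265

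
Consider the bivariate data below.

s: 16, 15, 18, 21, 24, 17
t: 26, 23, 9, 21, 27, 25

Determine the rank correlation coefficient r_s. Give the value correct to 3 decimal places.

Rank s: 2, 1, 4, 5, 6, 3
Rank t: 5, 3, 1, 2, 6, 4
d = rank(s) − rank(t): -3, -2, 3, 3, 0, -1; Σd² = 32
ρ = 1 − 6Σd² / [n(n²−1)] = 1 − 6×32 / (6×35) = 1 − 192/210 ≈ 0.086

0.086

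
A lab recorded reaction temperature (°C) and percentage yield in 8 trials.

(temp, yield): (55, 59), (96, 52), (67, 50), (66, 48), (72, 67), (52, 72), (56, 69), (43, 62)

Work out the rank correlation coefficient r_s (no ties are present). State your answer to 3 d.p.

-0.429

Rank temp: 3, 8, 6, 5, 7, 2, 4, 1
Rank yield: 4, 3, 2, 1, 6, 8, 7, 5
d = rank(temp) − rank(yield): -1, 5, 4, 4, 1, -6, -3, -4; Σd² = 120
ρ = 1 − 6Σd² / [n(n²−1)] = 1 − 6×120 / (8×63) = 1 − 720/504 ≈ -0.429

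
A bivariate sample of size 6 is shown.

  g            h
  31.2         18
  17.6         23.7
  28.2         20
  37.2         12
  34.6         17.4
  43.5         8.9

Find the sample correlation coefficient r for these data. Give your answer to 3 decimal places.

-0.955

n = 6, Σg = 192.3, Σh = 100, Σg² = 6551.69, Σh² = 1811.66, Σgh = 2978.31
nΣgh − ΣgΣh = 17869.86 − 19230 = -1360.14
nΣg² − (Σg)² = 39310.14 − 36979.29 = 2330.85; nΣh² − (Σh)² = 10869.96 − 10000 = 869.96
r = -1360.14 / √(2330.85 × 869.96) = -1360.14 / 1423.9896 ≈ -0.955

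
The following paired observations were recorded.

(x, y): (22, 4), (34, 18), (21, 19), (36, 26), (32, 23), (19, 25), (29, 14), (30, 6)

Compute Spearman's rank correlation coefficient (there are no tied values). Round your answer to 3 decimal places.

0.190

Rank x: 3, 7, 2, 8, 6, 1, 4, 5
Rank y: 1, 4, 5, 8, 6, 7, 3, 2
d = rank(x) − rank(y): 2, 3, -3, 0, 0, -6, 1, 3; Σd² = 68
ρ = 1 − 6Σd² / [n(n²−1)] = 1 − 6×68 / (8×63) = 1 − 408/504 ≈ 0.190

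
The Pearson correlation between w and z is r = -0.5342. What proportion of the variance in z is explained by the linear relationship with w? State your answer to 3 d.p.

r² = (-0.5342)² = 0.285

0.285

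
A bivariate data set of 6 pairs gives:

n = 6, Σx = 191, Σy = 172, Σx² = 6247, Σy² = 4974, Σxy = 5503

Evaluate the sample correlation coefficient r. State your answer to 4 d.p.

r = (nΣxy − ΣxΣy) / √[(nΣx² − (Σx)²)(nΣy² − (Σy)²)]
Numerator: 6×5503 − 191×172 = 166
Denominator: √[(37482 − 36481)(29844 − 29584)] = √[1001 × 260] = 510.1568
r = 166 / 510.1568 ≈ 0.3254

0.3254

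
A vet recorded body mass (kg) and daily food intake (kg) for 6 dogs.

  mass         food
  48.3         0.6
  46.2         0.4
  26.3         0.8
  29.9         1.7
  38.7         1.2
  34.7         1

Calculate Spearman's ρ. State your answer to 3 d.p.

Rank mass: 6, 5, 1, 2, 4, 3
Rank food: 2, 1, 3, 6, 5, 4
d = rank(mass) − rank(food): 4, 4, -2, -4, -1, -1; Σd² = 54
ρ = 1 − 6Σd² / [n(n²−1)] = 1 − 6×54 / (6×35) = 1 − 324/210 ≈ -0.543

-0.543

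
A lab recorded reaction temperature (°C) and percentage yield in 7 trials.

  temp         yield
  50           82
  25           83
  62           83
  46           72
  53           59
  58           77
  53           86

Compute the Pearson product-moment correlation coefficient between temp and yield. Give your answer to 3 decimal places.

-0.124

n = 7, Σx = 347, Σy = 542, Σx² = 18067, Σy² = 42492, Σxy = 26784
nΣxy − ΣxΣy = 187488 − 188074 = -586
nΣx² − (Σx)² = 126469 − 120409 = 6060; nΣy² − (Σy)² = 297444 − 293764 = 3680
r = -586 / √(6060 × 3680) = -586 / 4722.3723 ≈ -0.124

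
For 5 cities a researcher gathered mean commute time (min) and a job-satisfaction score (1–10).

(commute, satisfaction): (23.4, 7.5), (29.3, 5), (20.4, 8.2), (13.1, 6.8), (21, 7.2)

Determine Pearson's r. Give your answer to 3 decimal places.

n = 5, Σx = 107.2, Σy = 34.7, Σx² = 2434.82, Σy² = 246.57, Σxy = 729.56
nΣxy − ΣxΣy = 3647.8 − 3719.84 = -72.04
nΣx² − (Σx)² = 12174.1 − 11491.84 = 682.26; nΣy² − (Σy)² = 1232.85 − 1204.09 = 28.76
r = -72.04 / √(682.26 × 28.76) = -72.04 / 140.0778 ≈ -0.514

-0.514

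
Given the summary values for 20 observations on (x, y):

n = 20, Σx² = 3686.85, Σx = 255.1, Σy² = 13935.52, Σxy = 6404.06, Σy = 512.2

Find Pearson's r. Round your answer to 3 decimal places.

r = (nΣxy − ΣxΣy) / √[(nΣx² − (Σx)²)(nΣy² − (Σy)²)]
Numerator: 20×6404.06 − 255.1×512.2 = -2581.02
Denominator: √[(73737 − 65076.01)(278710.4 − 262348.84)] = √[8660.99 × 16361.56] = 11904.0879
r = -2581.02 / 11904.0879 ≈ -0.217

-0.217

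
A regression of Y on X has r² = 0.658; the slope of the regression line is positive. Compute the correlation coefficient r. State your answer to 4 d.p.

|r| = √0.658 = 0.8112
The association is positive, so r = 0.8112.

0.8112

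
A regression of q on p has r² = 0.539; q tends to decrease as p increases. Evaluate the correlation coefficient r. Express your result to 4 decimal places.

|r| = √0.539 = 0.7342
The association is negative, so r = −0.7342.

-0.7342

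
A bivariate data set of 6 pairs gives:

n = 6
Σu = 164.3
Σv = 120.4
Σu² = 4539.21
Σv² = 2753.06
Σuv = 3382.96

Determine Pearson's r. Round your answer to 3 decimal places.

0.740

r = (nΣuv − ΣuΣv) / √[(nΣu² − (Σu)²)(nΣv² − (Σv)²)]
Numerator: 6×3382.96 − 164.3×120.4 = 516.04
Denominator: √[(27235.26 − 26994.49)(16518.36 − 14496.16)] = √[240.77 × 2022.2] = 697.7715
r = 516.04 / 697.7715 ≈ 0.740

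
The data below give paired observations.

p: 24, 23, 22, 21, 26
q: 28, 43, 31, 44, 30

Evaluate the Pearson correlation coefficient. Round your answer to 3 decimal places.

n = 5, Σp = 116, Σq = 176, Σp² = 2706, Σq² = 6430, Σpq = 4047
nΣpq − ΣpΣq = 20235 − 20416 = -181
nΣp² − (Σp)² = 13530 − 13456 = 74; nΣq² − (Σq)² = 32150 − 30976 = 1174
r = -181 / √(74 × 1174) = -181 / 294.7473 ≈ -0.614

-0.614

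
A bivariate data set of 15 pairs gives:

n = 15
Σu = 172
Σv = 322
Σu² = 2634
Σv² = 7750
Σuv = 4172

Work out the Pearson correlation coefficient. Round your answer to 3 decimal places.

0.644

r = (nΣuv − ΣuΣv) / √[(nΣu² − (Σu)²)(nΣv² − (Σv)²)]
Numerator: 15×4172 − 172×322 = 7196
Denominator: √[(39510 − 29584)(116250 − 103684)] = √[9926 × 12566] = 11168.2638
r = 7196 / 11168.2638 ≈ 0.644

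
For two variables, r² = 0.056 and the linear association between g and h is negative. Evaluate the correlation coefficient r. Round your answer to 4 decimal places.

-0.2366

|r| = √0.056 = 0.2366
The association is negative, so r = −0.2366.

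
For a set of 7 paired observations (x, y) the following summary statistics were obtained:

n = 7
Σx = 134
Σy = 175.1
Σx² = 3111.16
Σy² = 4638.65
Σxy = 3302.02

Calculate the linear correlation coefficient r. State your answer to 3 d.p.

r = (nΣxy − ΣxΣy) / √[(nΣx² − (Σx)²)(nΣy² − (Σy)²)]
Numerator: 7×3302.02 − 134×175.1 = -349.26
Denominator: √[(21778.12 − 17956)(32470.55 − 30660.01)] = √[3822.12 × 1810.54] = 2630.6085
r = -349.26 / 2630.6085 ≈ -0.133

-0.133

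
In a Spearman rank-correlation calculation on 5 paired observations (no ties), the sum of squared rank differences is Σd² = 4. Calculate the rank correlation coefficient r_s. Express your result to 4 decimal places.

ρ = 1 − 6Σd² / [n(n²−1)] = 1 − 6×4 / (5×24)
  = 1 − 24/120 = 1 − 0.20000 ≈ 0.8000

0.8000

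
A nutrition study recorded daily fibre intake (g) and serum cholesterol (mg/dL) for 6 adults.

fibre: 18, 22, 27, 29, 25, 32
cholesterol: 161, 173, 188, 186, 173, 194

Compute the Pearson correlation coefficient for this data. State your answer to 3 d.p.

0.959

n = 6, Σx = 153, Σy = 1075, Σx² = 4027, Σy² = 193355, Σxy = 27707
nΣxy − ΣxΣy = 166242 − 164475 = 1767
nΣx² − (Σx)² = 24162 − 23409 = 753; nΣy² − (Σy)² = 1160130 − 1155625 = 4505
r = 1767 / √(753 × 4505) = 1767 / 1841.8103 ≈ 0.959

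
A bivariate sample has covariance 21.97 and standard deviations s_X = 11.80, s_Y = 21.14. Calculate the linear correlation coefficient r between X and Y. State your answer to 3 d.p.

r = Cov(X,Y) / (s_X · s_Y) = 21.97 / (11.80 × 21.14)
  = 21.97 / 249.4520 ≈ 0.088

0.088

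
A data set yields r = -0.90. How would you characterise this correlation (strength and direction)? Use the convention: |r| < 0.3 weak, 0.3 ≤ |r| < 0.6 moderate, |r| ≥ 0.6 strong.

strong negative

r = -0.90 < 0 so the relationship is negative.
|r| = 0.90, which falls in the strong range.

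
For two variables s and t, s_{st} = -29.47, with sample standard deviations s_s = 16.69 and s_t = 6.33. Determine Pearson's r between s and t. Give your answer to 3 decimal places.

-0.279

r = Cov(s,t) / (s_s · s_t) = -29.47 / (16.69 × 6.33)
  = -29.47 / 105.6477 ≈ -0.279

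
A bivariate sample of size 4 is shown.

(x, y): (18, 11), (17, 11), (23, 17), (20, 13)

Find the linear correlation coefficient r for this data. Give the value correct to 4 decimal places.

n = 4, Σx = 78, Σy = 52, Σx² = 1542, Σy² = 700, Σxy = 1036
nΣxy − ΣxΣy = 4144 − 4056 = 88
nΣx² − (Σx)² = 6168 − 6084 = 84; nΣy² − (Σy)² = 2800 − 2704 = 96
r = 88 / √(84 × 96) = 88 / 89.7998 ≈ 0.9800

0.9800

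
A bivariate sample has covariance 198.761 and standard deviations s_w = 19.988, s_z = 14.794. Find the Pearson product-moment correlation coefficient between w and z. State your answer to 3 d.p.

r = Cov(w,z) / (s_w · s_z) = 198.761 / (19.988 × 14.794)
  = 198.761 / 295.7025 ≈ 0.672

0.672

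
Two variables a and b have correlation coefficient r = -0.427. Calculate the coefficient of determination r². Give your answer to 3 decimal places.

r² = (-0.427)² = 0.182

0.182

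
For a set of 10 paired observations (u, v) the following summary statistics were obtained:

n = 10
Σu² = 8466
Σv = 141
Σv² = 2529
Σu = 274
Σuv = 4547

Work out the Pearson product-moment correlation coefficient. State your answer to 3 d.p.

r = (nΣuv − ΣuΣv) / √[(nΣu² − (Σu)²)(nΣv² − (Σv)²)]
Numerator: 10×4547 − 274×141 = 6836
Denominator: √[(84660 − 75076)(25290 − 19881)] = √[9584 × 5409] = 7199.9900
r = 6836 / 7199.9900 ≈ 0.949

0.949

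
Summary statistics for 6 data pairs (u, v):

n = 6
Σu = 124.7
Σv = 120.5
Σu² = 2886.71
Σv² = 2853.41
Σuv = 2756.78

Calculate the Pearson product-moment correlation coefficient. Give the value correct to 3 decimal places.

r = (nΣuv − ΣuΣv) / √[(nΣu² − (Σu)²)(nΣv² − (Σv)²)]
Numerator: 6×2756.78 − 124.7×120.5 = 1514.33
Denominator: √[(17320.26 − 15550.09)(17120.46 − 14520.25)] = √[1770.17 × 2600.21] = 2145.4169
r = 1514.33 / 2145.4169 ≈ 0.706

0.706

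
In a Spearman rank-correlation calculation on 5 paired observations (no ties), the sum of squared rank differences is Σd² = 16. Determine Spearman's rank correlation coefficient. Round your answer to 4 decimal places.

ρ = 1 − 6Σd² / [n(n²−1)] = 1 − 6×16 / (5×24)
  = 1 − 96/120 = 1 − 0.80000 ≈ 0.2000

0.2000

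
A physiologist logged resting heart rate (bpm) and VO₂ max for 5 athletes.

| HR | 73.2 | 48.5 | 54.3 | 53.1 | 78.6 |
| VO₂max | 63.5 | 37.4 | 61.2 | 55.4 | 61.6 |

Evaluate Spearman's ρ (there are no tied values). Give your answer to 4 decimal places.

0.9000

Rank HR: 4, 1, 3, 2, 5
Rank VO₂max: 5, 1, 3, 2, 4
d = rank(HR) − rank(VO₂max): -1, 0, 0, 0, 1; Σd² = 2
ρ = 1 − 6Σd² / [n(n²−1)] = 1 − 6×2 / (5×24) = 1 − 12/120 ≈ 0.9000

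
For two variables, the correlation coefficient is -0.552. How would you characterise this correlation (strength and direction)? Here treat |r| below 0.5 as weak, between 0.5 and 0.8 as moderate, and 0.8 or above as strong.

moderate negative

r = -0.552 < 0 so the relationship is negative.
|r| = 0.552, which falls in the moderate range.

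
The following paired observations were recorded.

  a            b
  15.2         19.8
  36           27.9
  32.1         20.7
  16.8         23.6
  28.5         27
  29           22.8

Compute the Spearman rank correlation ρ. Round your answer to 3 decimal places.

Rank a: 1, 6, 5, 2, 3, 4
Rank b: 1, 6, 2, 4, 5, 3
d = rank(a) − rank(b): 0, 0, 3, -2, -2, 1; Σd² = 18
ρ = 1 − 6Σd² / [n(n²−1)] = 1 − 6×18 / (6×35) = 1 − 108/210 ≈ 0.486

0.486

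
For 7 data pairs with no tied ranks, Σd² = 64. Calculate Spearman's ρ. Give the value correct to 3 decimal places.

-0.143

ρ = 1 − 6Σd² / [n(n²−1)] = 1 − 6×64 / (7×48)
  = 1 − 384/336 = 1 − 1.1429 ≈ -0.143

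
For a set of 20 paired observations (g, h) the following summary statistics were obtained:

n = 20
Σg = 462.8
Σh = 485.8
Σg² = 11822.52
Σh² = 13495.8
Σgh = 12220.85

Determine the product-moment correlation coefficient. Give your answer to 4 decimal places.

0.7128

r = (nΣgh − ΣgΣh) / √[(nΣg² − (Σg)²)(nΣh² − (Σh)²)]
Numerator: 20×12220.85 − 462.8×485.8 = 19588.76
Denominator: √[(236450.4 − 214183.84)(269916 − 236001.64)] = √[22266.56 × 33914.36] = 27480.1043
r = 19588.76 / 27480.1043 ≈ 0.7128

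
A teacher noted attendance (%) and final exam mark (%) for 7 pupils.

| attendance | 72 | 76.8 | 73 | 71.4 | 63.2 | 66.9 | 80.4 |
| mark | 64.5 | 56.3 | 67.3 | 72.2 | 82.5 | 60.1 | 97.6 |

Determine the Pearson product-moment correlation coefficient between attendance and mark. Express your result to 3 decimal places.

0.208

n = 7, Σx = 503.7, Σy = 500.5, Σx² = 36443.21, Σy² = 37016.09, Σxy = 36117.55
nΣxy − ΣxΣy = 252822.85 − 252101.85 = 721
nΣx² − (Σx)² = 255102.47 − 253713.69 = 1388.78; nΣy² − (Σy)² = 259112.63 − 250500.25 = 8612.38
r = 721 / √(1388.78 × 8612.38) = 721 / 3458.4247 ≈ 0.208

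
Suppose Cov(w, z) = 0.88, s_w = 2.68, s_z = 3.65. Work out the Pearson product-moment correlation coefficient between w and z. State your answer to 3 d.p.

0.090

r = Cov(w,z) / (s_w · s_z) = 0.88 / (2.68 × 3.65)
  = 0.88 / 9.7820 ≈ 0.090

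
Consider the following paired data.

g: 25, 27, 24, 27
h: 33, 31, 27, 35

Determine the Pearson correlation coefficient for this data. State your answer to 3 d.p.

0.683

n = 4, Σg = 103, Σh = 126, Σg² = 2659, Σh² = 4004, Σgh = 3255
nΣgh − ΣgΣh = 13020 − 12978 = 42
nΣg² − (Σg)² = 10636 − 10609 = 27; nΣh² − (Σh)² = 16016 − 15876 = 140
r = 42 / √(27 × 140) = 42 / 61.4817 ≈ 0.683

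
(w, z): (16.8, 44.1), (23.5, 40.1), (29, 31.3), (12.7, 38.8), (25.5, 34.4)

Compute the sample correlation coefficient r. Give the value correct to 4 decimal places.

n = 5, Σw = 107.5, Σz = 188.7, Σw² = 2487.03, Σz² = 7221.31, Σwz = 3960.89
nΣwz − ΣwΣz = 19804.45 − 20285.25 = -480.8
nΣw² − (Σw)² = 12435.15 − 11556.25 = 878.9; nΣz² − (Σz)² = 36106.55 − 35607.69 = 498.86
r = -480.8 / √(878.9 × 498.86) = -480.8 / 662.1541 ≈ -0.7261

-0.7261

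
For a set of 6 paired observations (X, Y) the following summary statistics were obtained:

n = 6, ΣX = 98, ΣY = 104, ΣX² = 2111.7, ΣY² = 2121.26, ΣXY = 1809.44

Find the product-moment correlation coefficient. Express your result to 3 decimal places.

r = (nΣXY − ΣXΣY) / √[(nΣX² − (ΣX)²)(nΣY² − (ΣY)²)]
Numerator: 6×1809.44 − 98×104 = 664.64
Denominator: √[(12670.2 − 9604)(12727.56 − 10816)] = √[3066.2 × 1911.56] = 2420.9968
r = 664.64 / 2420.9968 ≈ 0.275

0.275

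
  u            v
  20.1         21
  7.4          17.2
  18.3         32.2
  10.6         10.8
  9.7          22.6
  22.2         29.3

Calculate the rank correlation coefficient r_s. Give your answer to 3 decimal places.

Rank u: 5, 1, 4, 3, 2, 6
Rank v: 3, 2, 6, 1, 4, 5
d = rank(u) − rank(v): 2, -1, -2, 2, -2, 1; Σd² = 18
ρ = 1 − 6Σd² / [n(n²−1)] = 1 − 6×18 / (6×35) = 1 − 108/210 ≈ 0.486

0.486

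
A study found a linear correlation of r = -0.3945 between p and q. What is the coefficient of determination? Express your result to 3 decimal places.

0.156

r² = (-0.3945)² = 0.156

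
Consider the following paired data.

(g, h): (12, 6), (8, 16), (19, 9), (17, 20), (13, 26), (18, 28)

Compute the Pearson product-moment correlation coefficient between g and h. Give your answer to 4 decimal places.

0.1621

n = 6, Σg = 87, Σh = 105, Σg² = 1351, Σh² = 2233, Σgh = 1553
nΣgh − ΣgΣh = 9318 − 9135 = 183
nΣg² − (Σg)² = 8106 − 7569 = 537; nΣh² − (Σh)² = 13398 − 11025 = 2373
r = 183 / √(537 × 2373) = 183 / 1128.8494 ≈ 0.1621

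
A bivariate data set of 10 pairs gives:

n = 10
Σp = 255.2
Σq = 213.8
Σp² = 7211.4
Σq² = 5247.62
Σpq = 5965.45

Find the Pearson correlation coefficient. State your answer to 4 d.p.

0.7407

r = (nΣpq − ΣpΣq) / √[(nΣp² − (Σp)²)(nΣq² − (Σq)²)]
Numerator: 10×5965.45 − 255.2×213.8 = 5092.74
Denominator: √[(72114 − 65127.04)(52476.2 − 45710.44)] = √[6986.96 × 6765.76] = 6875.4705
r = 5092.74 / 6875.4705 ≈ 0.7407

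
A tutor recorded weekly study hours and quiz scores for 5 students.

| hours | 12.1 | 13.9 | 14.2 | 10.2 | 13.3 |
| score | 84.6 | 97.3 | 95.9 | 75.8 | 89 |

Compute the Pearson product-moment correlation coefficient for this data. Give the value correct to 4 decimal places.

n = 5, Σx = 63.7, Σy = 442.6, Σx² = 822.19, Σy² = 39487.9, Σxy = 5694.77
nΣxy − ΣxΣy = 28473.85 − 28193.62 = 280.23
nΣx² − (Σx)² = 4110.95 − 4057.69 = 53.26; nΣy² − (Σy)² = 197439.5 − 195894.76 = 1544.74
r = 280.23 / √(53.26 × 1544.74) = 280.23 / 286.8324 ≈ 0.9770

0.9770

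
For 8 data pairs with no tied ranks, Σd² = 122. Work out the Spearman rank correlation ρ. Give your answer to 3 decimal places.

ρ = 1 − 6Σd² / [n(n²−1)] = 1 − 6×122 / (8×63)
  = 1 − 732/504 = 1 − 1.4524 ≈ -0.452

-0.452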